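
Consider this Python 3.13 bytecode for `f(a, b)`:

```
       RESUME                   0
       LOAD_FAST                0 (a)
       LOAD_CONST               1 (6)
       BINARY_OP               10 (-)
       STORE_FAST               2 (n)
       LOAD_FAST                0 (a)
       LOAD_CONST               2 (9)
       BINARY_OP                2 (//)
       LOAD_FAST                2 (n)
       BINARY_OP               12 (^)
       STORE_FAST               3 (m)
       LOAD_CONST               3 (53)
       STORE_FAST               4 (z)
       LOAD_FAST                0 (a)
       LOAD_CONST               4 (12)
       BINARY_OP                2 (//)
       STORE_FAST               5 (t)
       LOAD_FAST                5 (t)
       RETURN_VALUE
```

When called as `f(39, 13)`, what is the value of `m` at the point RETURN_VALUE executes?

LOAD_FAST a → push 39. Stack: [39]
LOAD_CONST → push 6. Stack: [39, 6]
BINARY_OP - → 39 - 6 = 33. Stack: [33]
STORE_FAST n → n=33. Stack: []
LOAD_FAST a → push 39. Stack: [39]
LOAD_CONST → push 9. Stack: [39, 9]
BINARY_OP // → 39 // 9 = 4. Stack: [4]
LOAD_FAST n → push 33. Stack: [4, 33]
BINARY_OP ^ → 4 ^ 33 = 37. Stack: [37]
STORE_FAST m → m=37. Stack: []
LOAD_CONST → push 53. Stack: [53]
STORE_FAST z → z=53. Stack: []
LOAD_FAST a → push 39. Stack: [39]
LOAD_CONST → push 12. Stack: [39, 12]
BINARY_OP // → 39 // 12 = 3. Stack: [3]
STORE_FAST t → t=3. Stack: []
LOAD_FAST t → push 3. Stack: [3]
RETURN_VALUE → return 3.

37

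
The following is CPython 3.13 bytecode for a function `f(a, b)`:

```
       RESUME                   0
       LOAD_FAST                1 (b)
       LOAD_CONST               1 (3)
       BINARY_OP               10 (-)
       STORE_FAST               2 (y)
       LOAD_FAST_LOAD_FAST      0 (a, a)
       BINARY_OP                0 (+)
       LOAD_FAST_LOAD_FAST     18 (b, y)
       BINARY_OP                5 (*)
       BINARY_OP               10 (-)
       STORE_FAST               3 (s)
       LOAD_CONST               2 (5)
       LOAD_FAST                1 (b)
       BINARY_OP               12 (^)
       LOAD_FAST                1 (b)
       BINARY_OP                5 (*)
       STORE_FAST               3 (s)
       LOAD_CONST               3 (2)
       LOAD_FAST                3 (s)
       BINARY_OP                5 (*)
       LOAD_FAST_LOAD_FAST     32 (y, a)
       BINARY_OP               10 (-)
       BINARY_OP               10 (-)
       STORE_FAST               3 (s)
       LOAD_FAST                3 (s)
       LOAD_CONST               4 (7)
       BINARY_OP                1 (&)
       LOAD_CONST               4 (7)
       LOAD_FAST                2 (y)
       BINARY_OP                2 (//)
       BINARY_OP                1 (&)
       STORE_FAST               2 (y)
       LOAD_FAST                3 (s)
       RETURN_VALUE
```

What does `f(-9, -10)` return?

264

LOAD_FAST b → push -10. Stack: [-10]
LOAD_CONST → push 3. Stack: [-10, 3]
BINARY_OP - → -10 - 3 = -13. Stack: [-13]
STORE_FAST y → y=-13. Stack: []
LOAD_FAST_LOAD_FAST a,a → push -9,-9. Stack: [-9, -9]
BINARY_OP + → -9 + -9 = -18. Stack: [-18]
LOAD_FAST_LOAD_FAST b,y → push -10,-13. Stack: [-18, -10, -13]
BINARY_OP * → -10 * -13 = 130. Stack: [-18, 130]
BINARY_OP - → -18 - 130 = -148. Stack: [-148]
STORE_FAST s → s=-148. Stack: []
LOAD_CONST → push 5. Stack: [5]
LOAD_FAST b → push -10. Stack: [5, -10]
BINARY_OP ^ → 5 ^ -10 = -13. Stack: [-13]
LOAD_FAST b → push -10. Stack: [-13, -10]
BINARY_OP * → -13 * -10 = 130. Stack: [130]
STORE_FAST s → s=130. Stack: []
LOAD_CONST → push 2. Stack: [2]
LOAD_FAST s → push 130. Stack: [2, 130]
BINARY_OP * → 2 * 130 = 260. Stack: [260]
LOAD_FAST_LOAD_FAST y,a → push -13,-9. Stack: [260, -13, -9]
BINARY_OP - → -13 - -9 = -4. Stack: [260, -4]
BINARY_OP - → 260 - -4 = 264. Stack: [264]
STORE_FAST s → s=264. Stack: []
LOAD_FAST s → push 264. Stack: [264]
LOAD_CONST → push 7. Stack: [264, 7]
BINARY_OP & → 264 & 7 = 0. Stack: [0]
LOAD_CONST → push 7. Stack: [0, 7]
LOAD_FAST y → push -13. Stack: [0, 7, -13]
BINARY_OP // → 7 // -13 = -1. Stack: [0, -1]
BINARY_OP & → 0 & -1 = 0. Stack: [0]
STORE_FAST y → y=0. Stack: []
LOAD_FAST s → push 264. Stack: [264]
RETURN_VALUE → return 264.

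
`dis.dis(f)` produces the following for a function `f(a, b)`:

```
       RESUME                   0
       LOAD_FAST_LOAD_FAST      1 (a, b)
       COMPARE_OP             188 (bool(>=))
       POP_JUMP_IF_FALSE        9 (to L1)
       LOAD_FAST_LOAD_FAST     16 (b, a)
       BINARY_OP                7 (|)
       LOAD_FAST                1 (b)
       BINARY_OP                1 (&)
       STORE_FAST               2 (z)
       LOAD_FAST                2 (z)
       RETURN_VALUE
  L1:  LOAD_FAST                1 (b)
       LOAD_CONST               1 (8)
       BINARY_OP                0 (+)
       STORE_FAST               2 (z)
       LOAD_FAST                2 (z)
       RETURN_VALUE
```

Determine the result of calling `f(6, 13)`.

LOAD_FAST_LOAD_FAST a,b → push 6,13. Stack: [6, 13]
COMPARE_OP bool(>=) → 6 vs 13 = False. Stack: [False]
POP_JUMP_IF_FALSE → pop False; jump. Stack: []
LOAD_FAST b → push 13. Stack: [13]
LOAD_CONST → push 8. Stack: [13, 8]
BINARY_OP + → 13 + 8 = 21. Stack: [21]
STORE_FAST z → z=21. Stack: []
LOAD_FAST z → push 21. Stack: [21]
RETURN_VALUE → return 21.

21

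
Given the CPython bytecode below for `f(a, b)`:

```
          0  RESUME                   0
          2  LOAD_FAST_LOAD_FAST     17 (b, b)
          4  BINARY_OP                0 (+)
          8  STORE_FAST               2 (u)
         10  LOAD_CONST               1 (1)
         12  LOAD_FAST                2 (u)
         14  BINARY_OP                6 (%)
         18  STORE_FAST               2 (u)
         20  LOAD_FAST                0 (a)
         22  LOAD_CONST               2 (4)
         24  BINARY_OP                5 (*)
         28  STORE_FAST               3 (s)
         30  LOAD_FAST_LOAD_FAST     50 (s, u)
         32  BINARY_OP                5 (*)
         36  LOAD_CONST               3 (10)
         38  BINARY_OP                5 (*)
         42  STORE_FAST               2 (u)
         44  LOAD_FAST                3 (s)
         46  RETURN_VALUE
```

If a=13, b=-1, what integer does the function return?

LOAD_FAST_LOAD_FAST b,b → push -1,-1. Stack: [-1, -1]
BINARY_OP + → -1 + -1 = -2. Stack: [-2]
STORE_FAST u → u=-2. Stack: []
LOAD_CONST → push 1. Stack: [1]
LOAD_FAST u → push -2. Stack: [1, -2]
BINARY_OP % → 1 % -2 = -1. Stack: [-1]
STORE_FAST u → u=-1. Stack: []
LOAD_FAST a → push 13. Stack: [13]
LOAD_CONST → push 4. Stack: [13, 4]
BINARY_OP * → 13 * 4 = 52. Stack: [52]
STORE_FAST s → s=52. Stack: []
LOAD_FAST_LOAD_FAST s,u → push 52,-1. Stack: [52, -1]
BINARY_OP * → 52 * -1 = -52. Stack: [-52]
LOAD_CONST → push 10. Stack: [-52, 10]
BINARY_OP * → -52 * 10 = -520. Stack: [-520]
STORE_FAST u → u=-520. Stack: []
LOAD_FAST s → push 52. Stack: [52]
RETURN_VALUE → return 52.

52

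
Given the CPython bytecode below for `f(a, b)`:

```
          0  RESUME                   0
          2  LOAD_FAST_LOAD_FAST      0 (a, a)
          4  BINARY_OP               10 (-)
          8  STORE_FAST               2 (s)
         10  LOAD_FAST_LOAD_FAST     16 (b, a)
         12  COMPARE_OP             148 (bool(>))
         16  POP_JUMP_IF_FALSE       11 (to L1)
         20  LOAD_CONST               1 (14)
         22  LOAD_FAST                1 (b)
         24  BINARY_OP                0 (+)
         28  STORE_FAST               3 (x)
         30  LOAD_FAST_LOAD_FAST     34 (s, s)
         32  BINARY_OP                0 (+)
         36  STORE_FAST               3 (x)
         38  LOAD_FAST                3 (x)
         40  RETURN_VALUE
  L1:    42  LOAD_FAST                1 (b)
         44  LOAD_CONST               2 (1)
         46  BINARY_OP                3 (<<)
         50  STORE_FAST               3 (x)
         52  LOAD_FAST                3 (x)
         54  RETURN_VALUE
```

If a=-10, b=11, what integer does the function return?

0

LOAD_FAST_LOAD_FAST a,a → push -10,-10. Stack: [-10, -10]
BINARY_OP - → -10 - -10 = 0. Stack: [0]
STORE_FAST s → s=0. Stack: []
LOAD_FAST_LOAD_FAST b,a → push 11,-10. Stack: [11, -10]
COMPARE_OP bool(>) → 11 vs -10 = True. Stack: [True]
POP_JUMP_IF_FALSE → pop True; no jump. Stack: []
LOAD_CONST → push 14. Stack: [14]
LOAD_FAST b → push 11. Stack: [14, 11]
BINARY_OP + → 14 + 11 = 25. Stack: [25]
STORE_FAST x → x=25. Stack: []
LOAD_FAST_LOAD_FAST s,s → push 0,0. Stack: [0, 0]
BINARY_OP + → 0 + 0 = 0. Stack: [0]
STORE_FAST x → x=0. Stack: []
LOAD_FAST x → push 0. Stack: [0]
RETURN_VALUE → return 0.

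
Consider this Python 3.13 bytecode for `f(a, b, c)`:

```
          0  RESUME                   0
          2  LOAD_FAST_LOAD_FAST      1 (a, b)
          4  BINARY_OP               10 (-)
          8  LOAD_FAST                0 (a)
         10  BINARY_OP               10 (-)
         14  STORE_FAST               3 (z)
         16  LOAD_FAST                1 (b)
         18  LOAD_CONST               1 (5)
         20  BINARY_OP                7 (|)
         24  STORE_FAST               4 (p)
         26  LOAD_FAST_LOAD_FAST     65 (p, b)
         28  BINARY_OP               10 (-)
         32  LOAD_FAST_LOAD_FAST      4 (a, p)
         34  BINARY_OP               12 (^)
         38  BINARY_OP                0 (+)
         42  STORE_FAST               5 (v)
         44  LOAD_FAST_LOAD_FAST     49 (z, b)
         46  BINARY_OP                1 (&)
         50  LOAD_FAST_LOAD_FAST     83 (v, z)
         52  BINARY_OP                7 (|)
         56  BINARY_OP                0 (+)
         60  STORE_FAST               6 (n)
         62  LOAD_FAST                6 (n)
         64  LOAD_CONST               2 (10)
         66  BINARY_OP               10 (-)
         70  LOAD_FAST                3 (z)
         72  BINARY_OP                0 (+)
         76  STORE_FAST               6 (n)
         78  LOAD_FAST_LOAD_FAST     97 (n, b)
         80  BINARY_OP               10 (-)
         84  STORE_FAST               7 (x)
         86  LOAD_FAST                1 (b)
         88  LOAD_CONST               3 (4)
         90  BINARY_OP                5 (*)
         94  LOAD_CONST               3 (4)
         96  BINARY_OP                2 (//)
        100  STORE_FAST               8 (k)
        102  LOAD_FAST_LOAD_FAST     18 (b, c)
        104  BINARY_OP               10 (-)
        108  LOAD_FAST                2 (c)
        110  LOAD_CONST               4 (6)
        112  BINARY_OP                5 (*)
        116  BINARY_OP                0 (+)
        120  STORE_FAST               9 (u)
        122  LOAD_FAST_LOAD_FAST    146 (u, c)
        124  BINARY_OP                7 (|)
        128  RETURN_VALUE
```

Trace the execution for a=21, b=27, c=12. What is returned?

95

LOAD_FAST_LOAD_FAST a,b → push 21,27. Stack: [21, 27]
BINARY_OP - → 21 - 27 = -6. Stack: [-6]
LOAD_FAST a → push 21. Stack: [-6, 21]
BINARY_OP - → -6 - 21 = -27. Stack: [-27]
STORE_FAST z → z=-27. Stack: []
LOAD_FAST b → push 27. Stack: [27]
LOAD_CONST → push 5. Stack: [27, 5]
BINARY_OP | → 27 | 5 = 31. Stack: [31]
STORE_FAST p → p=31. Stack: []
LOAD_FAST_LOAD_FAST p,b → push 31,27. Stack: [31, 27]
BINARY_OP - → 31 - 27 = 4. Stack: [4]
LOAD_FAST_LOAD_FAST a,p → push 21,31. Stack: [4, 21, 31]
BINARY_OP ^ → 21 ^ 31 = 10. Stack: [4, 10]
BINARY_OP + → 4 + 10 = 14. Stack: [14]
STORE_FAST v → v=14. Stack: []
LOAD_FAST_LOAD_FAST z,b → push -27,27. Stack: [-27, 27]
BINARY_OP & → -27 & 27 = 1. Stack: [1]
LOAD_FAST_LOAD_FAST v,z → push 14,-27. Stack: [1, 14, -27]
BINARY_OP | → 14 | -27 = -17. Stack: [1, -17]
BINARY_OP + → 1 + -17 = -16. Stack: [-16]
STORE_FAST n → n=-16. Stack: []
LOAD_FAST n → push -16. Stack: [-16]
LOAD_CONST → push 10. Stack: [-16, 10]
BINARY_OP - → -16 - 10 = -26. Stack: [-26]
LOAD_FAST z → push -27. Stack: [-26, -27]
BINARY_OP + → -26 + -27 = -53. Stack: [-53]
STORE_FAST n → n=-53. Stack: []
LOAD_FAST_LOAD_FAST n,b → push -53,27. Stack: [-53, 27]
BINARY_OP - → -53 - 27 = -80. Stack: [-80]
STORE_FAST x → x=-80. Stack: []
LOAD_FAST b → push 27. Stack: [27]
LOAD_CONST → push 4. Stack: [27, 4]
BINARY_OP * → 27 * 4 = 108. Stack: [108]
LOAD_CONST → push 4. Stack: [108, 4]
BINARY_OP // → 108 // 4 = 27. Stack: [27]
STORE_FAST k → k=27. Stack: []
LOAD_FAST_LOAD_FAST b,c → push 27,12. Stack: [27, 12]
BINARY_OP - → 27 - 12 = 15. Stack: [15]
LOAD_FAST c → push 12. Stack: [15, 12]
LOAD_CONST → push 6. Stack: [15, 12, 6]
BINARY_OP * → 12 * 6 = 72. Stack: [15, 72]
BINARY_OP + → 15 + 72 = 87. Stack: [87]
STORE_FAST u → u=87. Stack: []
LOAD_FAST_LOAD_FAST u,c → push 87,12. Stack: [87, 12]
BINARY_OP | → 87 | 12 = 95. Stack: [95]
RETURN_VALUE → return 95.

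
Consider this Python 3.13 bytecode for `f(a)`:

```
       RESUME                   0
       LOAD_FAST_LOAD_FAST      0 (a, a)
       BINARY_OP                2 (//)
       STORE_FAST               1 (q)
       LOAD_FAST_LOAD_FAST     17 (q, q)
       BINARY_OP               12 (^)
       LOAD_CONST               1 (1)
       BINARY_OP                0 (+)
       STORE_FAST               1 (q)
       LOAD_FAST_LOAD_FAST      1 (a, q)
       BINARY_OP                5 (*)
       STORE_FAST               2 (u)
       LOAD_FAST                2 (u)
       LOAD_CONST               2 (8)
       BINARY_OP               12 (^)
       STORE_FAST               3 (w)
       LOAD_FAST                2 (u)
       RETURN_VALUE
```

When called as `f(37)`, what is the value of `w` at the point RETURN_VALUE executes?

45

LOAD_FAST_LOAD_FAST a,a → push 37,37. Stack: [37, 37]
BINARY_OP // → 37 // 37 = 1. Stack: [1]
STORE_FAST q → q=1. Stack: []
LOAD_FAST_LOAD_FAST q,q → push 1,1. Stack: [1, 1]
BINARY_OP ^ → 1 ^ 1 = 0. Stack: [0]
LOAD_CONST → push 1. Stack: [0, 1]
BINARY_OP + → 0 + 1 = 1. Stack: [1]
STORE_FAST q → q=1. Stack: []
LOAD_FAST_LOAD_FAST a,q → push 37,1. Stack: [37, 1]
BINARY_OP * → 37 * 1 = 37. Stack: [37]
STORE_FAST u → u=37. Stack: []
LOAD_FAST u → push 37. Stack: [37]
LOAD_CONST → push 8. Stack: [37, 8]
BINARY_OP ^ → 37 ^ 8 = 45. Stack: [45]
STORE_FAST w → w=45. Stack: []
LOAD_FAST u → push 37. Stack: [37]
RETURN_VALUE → return 37.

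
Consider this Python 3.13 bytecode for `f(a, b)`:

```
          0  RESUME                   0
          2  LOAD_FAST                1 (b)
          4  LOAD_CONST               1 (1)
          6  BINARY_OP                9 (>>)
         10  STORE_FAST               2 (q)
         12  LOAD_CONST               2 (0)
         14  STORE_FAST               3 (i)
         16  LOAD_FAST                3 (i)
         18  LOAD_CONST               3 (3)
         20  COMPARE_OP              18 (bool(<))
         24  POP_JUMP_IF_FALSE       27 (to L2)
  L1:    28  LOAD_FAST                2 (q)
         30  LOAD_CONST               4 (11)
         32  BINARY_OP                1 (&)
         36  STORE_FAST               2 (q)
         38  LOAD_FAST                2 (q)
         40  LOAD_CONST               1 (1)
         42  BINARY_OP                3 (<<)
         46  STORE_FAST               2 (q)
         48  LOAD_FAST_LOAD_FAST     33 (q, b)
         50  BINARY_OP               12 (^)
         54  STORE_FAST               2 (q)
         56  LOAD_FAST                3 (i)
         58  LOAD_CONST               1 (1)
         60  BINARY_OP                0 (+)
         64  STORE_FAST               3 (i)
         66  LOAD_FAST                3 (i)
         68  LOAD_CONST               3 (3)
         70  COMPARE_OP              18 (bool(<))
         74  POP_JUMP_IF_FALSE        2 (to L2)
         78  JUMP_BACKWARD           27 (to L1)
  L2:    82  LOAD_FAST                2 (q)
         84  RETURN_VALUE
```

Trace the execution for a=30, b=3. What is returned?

LOAD_FAST b → push 3. Stack: [3]
LOAD_CONST → push 1. Stack: [3, 1]
BINARY_OP >> → 3 >> 1 = 1. Stack: [1]
STORE_FAST q → q=1. Stack: []
LOAD_CONST → push 0. Stack: [0]
STORE_FAST i → i=0. Stack: []
LOAD_FAST i → push 0. Stack: [0]
LOAD_CONST → push 3. Stack: [0, 3]
COMPARE_OP bool(<) → 0 vs 3 = True. Stack: [True]
POP_JUMP_IF_FALSE → pop True; no jump. Stack: []
LOAD_FAST q → push 1. Stack: [1]
LOAD_CONST → push 11. Stack: [1, 11]
BINARY_OP & → 1 & 11 = 1. Stack: [1]
STORE_FAST q → q=1. Stack: []
LOAD_FAST q → push 1. Stack: [1]
LOAD_CONST → push 1. Stack: [1, 1]
BINARY_OP << → 1 << 1 = 2. Stack: [2]
STORE_FAST q → q=2. Stack: []
LOAD_FAST_LOAD_FAST q,b → push 2,3. Stack: [2, 3]
BINARY_OP ^ → 2 ^ 3 = 1. Stack: [1]
STORE_FAST q → q=1. Stack: []
LOAD_FAST i → push 0. Stack: [0]
LOAD_CONST → push 1. Stack: [0, 1]
BINARY_OP + → 0 + 1 = 1. Stack: [1]
STORE_FAST i → i=1. Stack: []
LOAD_FAST i → push 1. Stack: [1]
LOAD_CONST → push 3. Stack: [1, 3]
COMPARE_OP bool(<) → 1 vs 3 = True. Stack: [True]
POP_JUMP_IF_FALSE → pop True; no jump. Stack: []
LOAD_FAST q → push 1. Stack: [1]
LOAD_CONST → push 11. Stack: [1, 11]
BINARY_OP & → 1 & 11 = 1. Stack: [1]
STORE_FAST q → q=1. Stack: []
LOAD_FAST q → push 1. Stack: [1]
LOAD_CONST → push 1. Stack: [1, 1]
BINARY_OP << → 1 << 1 = 2. Stack: [2]
STORE_FAST q → q=2. Stack: []
LOAD_FAST_LOAD_FAST q,b → push 2,3. Stack: [2, 3]
BINARY_OP ^ → 2 ^ 3 = 1. Stack: [1]
STORE_FAST q → q=1. Stack: []
LOAD_FAST i → push 1. Stack: [1]
LOAD_CONST → push 1. Stack: [1, 1]
BINARY_OP + → 1 + 1 = 2. Stack: [2]
STORE_FAST i → i=2. Stack: []
LOAD_FAST i → push 2. Stack: [2]
LOAD_CONST → push 3. Stack: [2, 3]
COMPARE_OP bool(<) → 2 vs 3 = True. Stack: [True]
POP_JUMP_IF_FALSE → pop True; no jump. Stack: []
LOAD_FAST q → push 1. Stack: [1]
LOAD_CONST → push 11. Stack: [1, 11]
BINARY_OP & → 1 & 11 = 1. Stack: [1]
STORE_FAST q → q=1. Stack: []
LOAD_FAST q → push 1. Stack: [1]
LOAD_CONST → push 1. Stack: [1, 1]
BINARY_OP << → 1 << 1 = 2. Stack: [2]
STORE_FAST q → q=2. Stack: []
LOAD_FAST_LOAD_FAST q,b → push 2,3. Stack: [2, 3]
BINARY_OP ^ → 2 ^ 3 = 1. Stack: [1]
STORE_FAST q → q=1. Stack: []
LOAD_FAST i → push 2. Stack: [2]
LOAD_CONST → push 1. Stack: [2, 1]
BINARY_OP + → 2 + 1 = 3. Stack: [3]
STORE_FAST i → i=3. Stack: []
LOAD_FAST i → push 3. Stack: [3]
LOAD_CONST → push 3. Stack: [3, 3]
COMPARE_OP bool(<) → 3 vs 3 = False. Stack: [False]
POP_JUMP_IF_FALSE → pop False; jump. Stack: []
LOAD_FAST q → push 1. Stack: [1]
RETURN_VALUE → return 1.

1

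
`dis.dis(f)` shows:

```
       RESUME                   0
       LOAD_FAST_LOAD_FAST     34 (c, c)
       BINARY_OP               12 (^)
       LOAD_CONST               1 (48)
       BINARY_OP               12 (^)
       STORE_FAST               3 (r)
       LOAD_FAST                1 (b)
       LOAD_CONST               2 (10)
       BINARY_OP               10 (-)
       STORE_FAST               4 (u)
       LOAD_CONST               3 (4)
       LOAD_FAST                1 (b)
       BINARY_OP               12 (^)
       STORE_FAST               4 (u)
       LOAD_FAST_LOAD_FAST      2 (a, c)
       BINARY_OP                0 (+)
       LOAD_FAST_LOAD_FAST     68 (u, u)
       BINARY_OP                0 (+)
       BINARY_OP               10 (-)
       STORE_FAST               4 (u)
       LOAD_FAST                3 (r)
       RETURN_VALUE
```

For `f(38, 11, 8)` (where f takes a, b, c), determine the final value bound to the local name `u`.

16

LOAD_FAST_LOAD_FAST c,c → push 8,8. Stack: [8, 8]
BINARY_OP ^ → 8 ^ 8 = 0. Stack: [0]
LOAD_CONST → push 48. Stack: [0, 48]
BINARY_OP ^ → 0 ^ 48 = 48. Stack: [48]
STORE_FAST r → r=48. Stack: []
LOAD_FAST b → push 11. Stack: [11]
LOAD_CONST → push 10. Stack: [11, 10]
BINARY_OP - → 11 - 10 = 1. Stack: [1]
STORE_FAST u → u=1. Stack: []
LOAD_CONST → push 4. Stack: [4]
LOAD_FAST b → push 11. Stack: [4, 11]
BINARY_OP ^ → 4 ^ 11 = 15. Stack: [15]
STORE_FAST u → u=15. Stack: []
LOAD_FAST_LOAD_FAST a,c → push 38,8. Stack: [38, 8]
BINARY_OP + → 38 + 8 = 46. Stack: [46]
LOAD_FAST_LOAD_FAST u,u → push 15,15. Stack: [46, 15, 15]
BINARY_OP + → 15 + 15 = 30. Stack: [46, 30]
BINARY_OP - → 46 - 30 = 16. Stack: [16]
STORE_FAST u → u=16. Stack: []
LOAD_FAST r → push 48. Stack: [48]
RETURN_VALUE → return 48.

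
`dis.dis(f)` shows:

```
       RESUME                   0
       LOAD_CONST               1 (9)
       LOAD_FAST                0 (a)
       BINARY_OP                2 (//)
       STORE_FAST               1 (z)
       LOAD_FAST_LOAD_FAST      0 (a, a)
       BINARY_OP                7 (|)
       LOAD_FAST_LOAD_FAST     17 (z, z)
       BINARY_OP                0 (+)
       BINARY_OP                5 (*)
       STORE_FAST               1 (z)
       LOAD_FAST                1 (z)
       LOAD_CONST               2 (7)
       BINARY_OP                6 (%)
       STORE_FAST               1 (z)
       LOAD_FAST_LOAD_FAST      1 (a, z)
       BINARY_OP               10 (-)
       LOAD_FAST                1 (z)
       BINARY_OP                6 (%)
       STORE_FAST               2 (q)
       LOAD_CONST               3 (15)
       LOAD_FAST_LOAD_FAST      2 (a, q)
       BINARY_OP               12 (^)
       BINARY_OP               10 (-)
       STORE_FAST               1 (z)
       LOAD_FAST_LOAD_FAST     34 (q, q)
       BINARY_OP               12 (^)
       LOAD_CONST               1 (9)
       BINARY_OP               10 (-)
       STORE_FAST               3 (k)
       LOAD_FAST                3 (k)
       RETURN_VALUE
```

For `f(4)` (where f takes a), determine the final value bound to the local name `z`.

11

LOAD_CONST → push 9. Stack: [9]
LOAD_FAST a → push 4. Stack: [9, 4]
BINARY_OP // → 9 // 4 = 2. Stack: [2]
STORE_FAST z → z=2. Stack: []
LOAD_FAST_LOAD_FAST a,a → push 4,4. Stack: [4, 4]
BINARY_OP | → 4 | 4 = 4. Stack: [4]
LOAD_FAST_LOAD_FAST z,z → push 2,2. Stack: [4, 2, 2]
BINARY_OP + → 2 + 2 = 4. Stack: [4, 4]
BINARY_OP * → 4 * 4 = 16. Stack: [16]
STORE_FAST z → z=16. Stack: []
LOAD_FAST z → push 16. Stack: [16]
LOAD_CONST → push 7. Stack: [16, 7]
BINARY_OP % → 16 % 7 = 2. Stack: [2]
STORE_FAST z → z=2. Stack: []
LOAD_FAST_LOAD_FAST a,z → push 4,2. Stack: [4, 2]
BINARY_OP - → 4 - 2 = 2. Stack: [2]
LOAD_FAST z → push 2. Stack: [2, 2]
BINARY_OP % → 2 % 2 = 0. Stack: [0]
STORE_FAST q → q=0. Stack: []
LOAD_CONST → push 15. Stack: [15]
LOAD_FAST_LOAD_FAST a,q → push 4,0. Stack: [15, 4, 0]
BINARY_OP ^ → 4 ^ 0 = 4. Stack: [15, 4]
BINARY_OP - → 15 - 4 = 11. Stack: [11]
STORE_FAST z → z=11. Stack: []
LOAD_FAST_LOAD_FAST q,q → push 0,0. Stack: [0, 0]
BINARY_OP ^ → 0 ^ 0 = 0. Stack: [0]
LOAD_CONST → push 9. Stack: [0, 9]
BINARY_OP - → 0 - 9 = -9. Stack: [-9]
STORE_FAST k → k=-9. Stack: []
LOAD_FAST k → push -9. Stack: [-9]
RETURN_VALUE → return -9.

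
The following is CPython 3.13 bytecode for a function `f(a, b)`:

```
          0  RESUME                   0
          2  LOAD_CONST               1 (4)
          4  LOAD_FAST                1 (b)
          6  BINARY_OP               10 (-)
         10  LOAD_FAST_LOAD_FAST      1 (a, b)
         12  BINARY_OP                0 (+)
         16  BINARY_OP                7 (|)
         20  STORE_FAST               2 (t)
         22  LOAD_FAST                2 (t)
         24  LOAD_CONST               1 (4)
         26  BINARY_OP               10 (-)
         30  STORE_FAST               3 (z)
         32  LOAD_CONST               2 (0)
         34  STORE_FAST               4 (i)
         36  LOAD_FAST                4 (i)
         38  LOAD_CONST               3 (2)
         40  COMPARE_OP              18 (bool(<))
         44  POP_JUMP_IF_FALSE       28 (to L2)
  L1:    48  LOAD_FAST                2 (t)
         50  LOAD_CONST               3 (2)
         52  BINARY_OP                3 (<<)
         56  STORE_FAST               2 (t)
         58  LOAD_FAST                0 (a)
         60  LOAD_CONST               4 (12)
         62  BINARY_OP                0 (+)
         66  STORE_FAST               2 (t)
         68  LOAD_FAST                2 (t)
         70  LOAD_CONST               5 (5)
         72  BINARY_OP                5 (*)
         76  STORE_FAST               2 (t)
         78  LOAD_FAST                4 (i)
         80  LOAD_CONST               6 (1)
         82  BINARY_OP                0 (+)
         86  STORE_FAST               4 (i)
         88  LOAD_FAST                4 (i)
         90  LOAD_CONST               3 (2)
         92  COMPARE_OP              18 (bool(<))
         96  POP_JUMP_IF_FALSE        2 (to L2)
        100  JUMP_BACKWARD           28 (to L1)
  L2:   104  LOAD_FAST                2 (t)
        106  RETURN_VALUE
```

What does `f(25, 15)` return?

185

LOAD_CONST → push 4. Stack: [4]
LOAD_FAST b → push 15. Stack: [4, 15]
BINARY_OP - → 4 - 15 = -11. Stack: [-11]
LOAD_FAST_LOAD_FAST a,b → push 25,15. Stack: [-11, 25, 15]
BINARY_OP + → 25 + 15 = 40. Stack: [-11, 40]
BINARY_OP | → -11 | 40 = -3. Stack: [-3]
STORE_FAST t → t=-3. Stack: []
LOAD_FAST t → push -3. Stack: [-3]
LOAD_CONST → push 4. Stack: [-3, 4]
BINARY_OP - → -3 - 4 = -7. Stack: [-7]
STORE_FAST z → z=-7. Stack: []
LOAD_CONST → push 0. Stack: [0]
STORE_FAST i → i=0. Stack: []
LOAD_FAST i → push 0. Stack: [0]
LOAD_CONST → push 2. Stack: [0, 2]
COMPARE_OP bool(<) → 0 vs 2 = True. Stack: [True]
POP_JUMP_IF_FALSE → pop True; no jump. Stack: []
LOAD_FAST t → push -3. Stack: [-3]
LOAD_CONST → push 2. Stack: [-3, 2]
BINARY_OP << → -3 << 2 = -12. Stack: [-12]
STORE_FAST t → t=-12. Stack: []
LOAD_FAST a → push 25. Stack: [25]
LOAD_CONST → push 12. Stack: [25, 12]
BINARY_OP + → 25 + 12 = 37. Stack: [37]
STORE_FAST t → t=37. Stack: []
LOAD_FAST t → push 37. Stack: [37]
LOAD_CONST → push 5. Stack: [37, 5]
BINARY_OP * → 37 * 5 = 185. Stack: [185]
STORE_FAST t → t=185. Stack: []
LOAD_FAST i → push 0. Stack: [0]
LOAD_CONST → push 1. Stack: [0, 1]
BINARY_OP + → 0 + 1 = 1. Stack: [1]
STORE_FAST i → i=1. Stack: []
LOAD_FAST i → push 1. Stack: [1]
LOAD_CONST → push 2. Stack: [1, 2]
COMPARE_OP bool(<) → 1 vs 2 = True. Stack: [True]
POP_JUMP_IF_FALSE → pop True; no jump. Stack: []
LOAD_FAST t → push 185. Stack: [185]
LOAD_CONST → push 2. Stack: [185, 2]
BINARY_OP << → 185 << 2 = 740. Stack: [740]
STORE_FAST t → t=740. Stack: []
LOAD_FAST a → push 25. Stack: [25]
LOAD_CONST → push 12. Stack: [25, 12]
BINARY_OP + → 25 + 12 = 37. Stack: [37]
STORE_FAST t → t=37. Stack: []
LOAD_FAST t → push 37. Stack: [37]
LOAD_CONST → push 5. Stack: [37, 5]
BINARY_OP * → 37 * 5 = 185. Stack: [185]
STORE_FAST t → t=185. Stack: []
LOAD_FAST i → push 1. Stack: [1]
LOAD_CONST → push 1. Stack: [1, 1]
BINARY_OP + → 1 + 1 = 2. Stack: [2]
STORE_FAST i → i=2. Stack: []
LOAD_FAST i → push 2. Stack: [2]
LOAD_CONST → push 2. Stack: [2, 2]
COMPARE_OP bool(<) → 2 vs 2 = False. Stack: [False]
POP_JUMP_IF_FALSE → pop False; jump. Stack: []
LOAD_FAST t → push 185. Stack: [185]
RETURN_VALUE → return 185.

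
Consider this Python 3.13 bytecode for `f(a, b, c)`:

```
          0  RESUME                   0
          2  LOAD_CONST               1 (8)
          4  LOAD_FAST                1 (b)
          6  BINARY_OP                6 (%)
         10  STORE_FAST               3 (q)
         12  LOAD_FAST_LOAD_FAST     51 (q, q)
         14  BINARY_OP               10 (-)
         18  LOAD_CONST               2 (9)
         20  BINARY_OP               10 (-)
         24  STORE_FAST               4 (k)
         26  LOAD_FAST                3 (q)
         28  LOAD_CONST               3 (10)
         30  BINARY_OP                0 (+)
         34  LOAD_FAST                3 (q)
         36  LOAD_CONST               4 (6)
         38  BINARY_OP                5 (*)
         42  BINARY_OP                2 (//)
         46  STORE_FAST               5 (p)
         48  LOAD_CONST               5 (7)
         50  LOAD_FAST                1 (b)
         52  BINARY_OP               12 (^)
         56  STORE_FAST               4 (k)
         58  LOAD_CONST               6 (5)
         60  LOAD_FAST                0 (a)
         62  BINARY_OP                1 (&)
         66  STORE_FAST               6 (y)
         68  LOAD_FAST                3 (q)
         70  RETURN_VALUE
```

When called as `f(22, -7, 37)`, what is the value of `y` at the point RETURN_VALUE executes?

LOAD_CONST → push 8. Stack: [8]
LOAD_FAST b → push -7. Stack: [8, -7]
BINARY_OP % → 8 % -7 = -6. Stack: [-6]
STORE_FAST q → q=-6. Stack: []
LOAD_FAST_LOAD_FAST q,q → push -6,-6. Stack: [-6, -6]
BINARY_OP - → -6 - -6 = 0. Stack: [0]
LOAD_CONST → push 9. Stack: [0, 9]
BINARY_OP - → 0 - 9 = -9. Stack: [-9]
STORE_FAST k → k=-9. Stack: []
LOAD_FAST q → push -6. Stack: [-6]
LOAD_CONST → push 10. Stack: [-6, 10]
BINARY_OP + → -6 + 10 = 4. Stack: [4]
LOAD_FAST q → push -6. Stack: [4, -6]
LOAD_CONST → push 6. Stack: [4, -6, 6]
BINARY_OP * → -6 * 6 = -36. Stack: [4, -36]
BINARY_OP // → 4 // -36 = -1. Stack: [-1]
STORE_FAST p → p=-1. Stack: []
LOAD_CONST → push 7. Stack: [7]
LOAD_FAST b → push -7. Stack: [7, -7]
BINARY_OP ^ → 7 ^ -7 = -2. Stack: [-2]
STORE_FAST k → k=-2. Stack: []
LOAD_CONST → push 5. Stack: [5]
LOAD_FAST a → push 22. Stack: [5, 22]
BINARY_OP & → 5 & 22 = 4. Stack: [4]
STORE_FAST y → y=4. Stack: []
LOAD_FAST q → push -6. Stack: [-6]
RETURN_VALUE → return -6.

4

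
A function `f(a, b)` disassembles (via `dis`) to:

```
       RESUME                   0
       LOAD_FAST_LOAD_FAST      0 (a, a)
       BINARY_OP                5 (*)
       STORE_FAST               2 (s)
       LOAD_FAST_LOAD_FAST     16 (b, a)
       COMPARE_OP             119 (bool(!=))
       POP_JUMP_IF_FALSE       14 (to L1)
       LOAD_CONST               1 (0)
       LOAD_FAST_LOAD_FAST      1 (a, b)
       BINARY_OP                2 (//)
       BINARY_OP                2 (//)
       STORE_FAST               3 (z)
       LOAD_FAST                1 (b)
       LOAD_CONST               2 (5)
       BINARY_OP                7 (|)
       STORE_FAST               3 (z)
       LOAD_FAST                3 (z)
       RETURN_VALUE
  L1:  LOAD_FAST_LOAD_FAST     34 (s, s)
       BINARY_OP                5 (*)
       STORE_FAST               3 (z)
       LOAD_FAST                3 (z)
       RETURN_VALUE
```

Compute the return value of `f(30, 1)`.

LOAD_FAST_LOAD_FAST a,a → push 30,30. Stack: [30, 30]
BINARY_OP * → 30 * 30 = 900. Stack: [900]
STORE_FAST s → s=900. Stack: []
LOAD_FAST_LOAD_FAST b,a → push 1,30. Stack: [1, 30]
COMPARE_OP bool(!=) → 1 vs 30 = True. Stack: [True]
POP_JUMP_IF_FALSE → pop True; no jump. Stack: []
LOAD_CONST → push 0. Stack: [0]
LOAD_FAST_LOAD_FAST a,b → push 30,1. Stack: [0, 30, 1]
BINARY_OP // → 30 // 1 = 30. Stack: [0, 30]
BINARY_OP // → 0 // 30 = 0. Stack: [0]
STORE_FAST z → z=0. Stack: []
LOAD_FAST b → push 1. Stack: [1]
LOAD_CONST → push 5. Stack: [1, 5]
BINARY_OP | → 1 | 5 = 5. Stack: [5]
STORE_FAST z → z=5. Stack: []
LOAD_FAST z → push 5. Stack: [5]
RETURN_VALUE → return 5.

5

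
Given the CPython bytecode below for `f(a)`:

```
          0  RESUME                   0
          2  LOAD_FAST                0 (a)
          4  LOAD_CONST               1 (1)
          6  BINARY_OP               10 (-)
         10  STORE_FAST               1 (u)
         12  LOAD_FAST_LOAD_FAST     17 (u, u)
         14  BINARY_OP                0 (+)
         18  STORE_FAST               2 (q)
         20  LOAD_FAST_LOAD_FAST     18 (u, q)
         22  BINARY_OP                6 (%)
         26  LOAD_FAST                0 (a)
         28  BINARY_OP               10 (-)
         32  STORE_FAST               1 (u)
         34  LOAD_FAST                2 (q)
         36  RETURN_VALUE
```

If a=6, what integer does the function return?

LOAD_FAST a → push 6. Stack: [6]
LOAD_CONST → push 1. Stack: [6, 1]
BINARY_OP - → 6 - 1 = 5. Stack: [5]
STORE_FAST u → u=5. Stack: []
LOAD_FAST_LOAD_FAST u,u → push 5,5. Stack: [5, 5]
BINARY_OP + → 5 + 5 = 10. Stack: [10]
STORE_FAST q → q=10. Stack: []
LOAD_FAST_LOAD_FAST u,q → push 5,10. Stack: [5, 10]
BINARY_OP % → 5 % 10 = 5. Stack: [5]
LOAD_FAST a → push 6. Stack: [5, 6]
BINARY_OP - → 5 - 6 = -1. Stack: [-1]
STORE_FAST u → u=-1. Stack: []
LOAD_FAST q → push 10. Stack: [10]
RETURN_VALUE → return 10.

10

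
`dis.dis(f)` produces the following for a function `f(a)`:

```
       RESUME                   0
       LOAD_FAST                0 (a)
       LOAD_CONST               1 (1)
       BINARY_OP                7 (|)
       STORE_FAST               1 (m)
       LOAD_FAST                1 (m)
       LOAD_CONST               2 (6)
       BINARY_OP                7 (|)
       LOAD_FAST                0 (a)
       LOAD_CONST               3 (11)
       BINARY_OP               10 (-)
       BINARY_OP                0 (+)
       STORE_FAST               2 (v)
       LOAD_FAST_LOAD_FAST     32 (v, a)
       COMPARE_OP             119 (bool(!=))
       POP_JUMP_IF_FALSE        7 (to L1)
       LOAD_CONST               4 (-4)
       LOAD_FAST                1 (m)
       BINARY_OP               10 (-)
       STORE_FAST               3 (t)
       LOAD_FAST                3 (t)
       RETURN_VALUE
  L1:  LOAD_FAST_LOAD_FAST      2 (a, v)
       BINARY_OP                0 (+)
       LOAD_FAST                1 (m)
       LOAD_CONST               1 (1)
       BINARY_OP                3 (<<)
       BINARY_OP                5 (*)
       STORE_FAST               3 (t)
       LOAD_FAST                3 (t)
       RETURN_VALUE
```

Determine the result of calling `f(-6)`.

LOAD_FAST a → push -6. Stack: [-6]
LOAD_CONST → push 1. Stack: [-6, 1]
BINARY_OP | → -6 | 1 = -5. Stack: [-5]
STORE_FAST m → m=-5. Stack: []
LOAD_FAST m → push -5. Stack: [-5]
LOAD_CONST → push 6. Stack: [-5, 6]
BINARY_OP | → -5 | 6 = -1. Stack: [-1]
LOAD_FAST a → push -6. Stack: [-1, -6]
LOAD_CONST → push 11. Stack: [-1, -6, 11]
BINARY_OP - → -6 - 11 = -17. Stack: [-1, -17]
BINARY_OP + → -1 + -17 = -18. Stack: [-18]
STORE_FAST v → v=-18. Stack: []
LOAD_FAST_LOAD_FAST v,a → push -18,-6. Stack: [-18, -6]
COMPARE_OP bool(!=) → -18 vs -6 = True. Stack: [True]
POP_JUMP_IF_FALSE → pop True; no jump. Stack: []
LOAD_CONST → push -4. Stack: [-4]
LOAD_FAST m → push -5. Stack: [-4, -5]
BINARY_OP - → -4 - -5 = 1. Stack: [1]
STORE_FAST t → t=1. Stack: []
LOAD_FAST t → push 1. Stack: [1]
RETURN_VALUE → return 1.

1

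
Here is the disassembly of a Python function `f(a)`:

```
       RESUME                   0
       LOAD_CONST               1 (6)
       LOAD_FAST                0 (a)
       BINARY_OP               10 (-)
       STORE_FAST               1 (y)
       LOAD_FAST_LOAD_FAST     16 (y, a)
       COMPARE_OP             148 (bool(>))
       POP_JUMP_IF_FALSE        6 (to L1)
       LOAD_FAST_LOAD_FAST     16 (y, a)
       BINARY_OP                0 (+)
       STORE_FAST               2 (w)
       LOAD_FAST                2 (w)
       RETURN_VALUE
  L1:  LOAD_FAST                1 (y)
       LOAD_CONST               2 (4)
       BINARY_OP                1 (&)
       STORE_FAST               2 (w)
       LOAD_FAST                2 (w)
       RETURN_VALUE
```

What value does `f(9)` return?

4

LOAD_CONST → push 6. Stack: [6]
LOAD_FAST a → push 9. Stack: [6, 9]
BINARY_OP - → 6 - 9 = -3. Stack: [-3]
STORE_FAST y → y=-3. Stack: []
LOAD_FAST_LOAD_FAST y,a → push -3,9. Stack: [-3, 9]
COMPARE_OP bool(>) → -3 vs 9 = False. Stack: [False]
POP_JUMP_IF_FALSE → pop False; jump. Stack: []
LOAD_FAST y → push -3. Stack: [-3]
LOAD_CONST → push 4. Stack: [-3, 4]
BINARY_OP & → -3 & 4 = 4. Stack: [4]
STORE_FAST w → w=4. Stack: []
LOAD_FAST w → push 4. Stack: [4]
RETURN_VALUE → return 4.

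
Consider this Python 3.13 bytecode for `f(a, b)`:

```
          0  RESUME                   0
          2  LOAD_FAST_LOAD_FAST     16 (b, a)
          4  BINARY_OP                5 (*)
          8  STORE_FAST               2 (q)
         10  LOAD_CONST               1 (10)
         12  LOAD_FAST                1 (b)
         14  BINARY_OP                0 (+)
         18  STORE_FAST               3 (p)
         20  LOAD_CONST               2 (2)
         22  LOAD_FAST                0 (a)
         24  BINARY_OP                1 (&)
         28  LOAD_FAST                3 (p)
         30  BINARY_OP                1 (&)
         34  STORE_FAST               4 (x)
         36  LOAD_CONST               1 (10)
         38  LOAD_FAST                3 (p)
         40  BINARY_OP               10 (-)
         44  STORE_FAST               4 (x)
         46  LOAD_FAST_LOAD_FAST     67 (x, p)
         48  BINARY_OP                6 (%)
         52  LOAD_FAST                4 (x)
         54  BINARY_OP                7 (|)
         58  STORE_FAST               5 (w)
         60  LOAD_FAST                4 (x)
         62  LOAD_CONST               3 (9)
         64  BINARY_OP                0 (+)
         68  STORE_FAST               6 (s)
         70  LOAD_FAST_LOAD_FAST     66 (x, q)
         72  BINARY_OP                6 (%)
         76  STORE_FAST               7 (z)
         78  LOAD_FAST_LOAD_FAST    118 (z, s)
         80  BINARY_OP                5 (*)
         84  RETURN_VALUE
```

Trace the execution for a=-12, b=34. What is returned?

850

LOAD_FAST_LOAD_FAST b,a → push 34,-12. Stack: [34, -12]
BINARY_OP * → 34 * -12 = -408. Stack: [-408]
STORE_FAST q → q=-408. Stack: []
LOAD_CONST → push 10. Stack: [10]
LOAD_FAST b → push 34. Stack: [10, 34]
BINARY_OP + → 10 + 34 = 44. Stack: [44]
STORE_FAST p → p=44. Stack: []
LOAD_CONST → push 2. Stack: [2]
LOAD_FAST a → push -12. Stack: [2, -12]
BINARY_OP & → 2 & -12 = 0. Stack: [0]
LOAD_FAST p → push 44. Stack: [0, 44]
BINARY_OP & → 0 & 44 = 0. Stack: [0]
STORE_FAST x → x=0. Stack: []
LOAD_CONST → push 10. Stack: [10]
LOAD_FAST p → push 44. Stack: [10, 44]
BINARY_OP - → 10 - 44 = -34. Stack: [-34]
STORE_FAST x → x=-34. Stack: []
LOAD_FAST_LOAD_FAST x,p → push -34,44. Stack: [-34, 44]
BINARY_OP % → -34 % 44 = 10. Stack: [10]
LOAD_FAST x → push -34. Stack: [10, -34]
BINARY_OP | → 10 | -34 = -34. Stack: [-34]
STORE_FAST w → w=-34. Stack: []
LOAD_FAST x → push -34. Stack: [-34]
LOAD_CONST → push 9. Stack: [-34, 9]
BINARY_OP + → -34 + 9 = -25. Stack: [-25]
STORE_FAST s → s=-25. Stack: []
LOAD_FAST_LOAD_FAST x,q → push -34,-408. Stack: [-34, -408]
BINARY_OP % → -34 % -408 = -34. Stack: [-34]
STORE_FAST z → z=-34. Stack: []
LOAD_FAST_LOAD_FAST z,s → push -34,-25. Stack: [-34, -25]
BINARY_OP * → -34 * -25 = 850. Stack: [850]
RETURN_VALUE → return 850.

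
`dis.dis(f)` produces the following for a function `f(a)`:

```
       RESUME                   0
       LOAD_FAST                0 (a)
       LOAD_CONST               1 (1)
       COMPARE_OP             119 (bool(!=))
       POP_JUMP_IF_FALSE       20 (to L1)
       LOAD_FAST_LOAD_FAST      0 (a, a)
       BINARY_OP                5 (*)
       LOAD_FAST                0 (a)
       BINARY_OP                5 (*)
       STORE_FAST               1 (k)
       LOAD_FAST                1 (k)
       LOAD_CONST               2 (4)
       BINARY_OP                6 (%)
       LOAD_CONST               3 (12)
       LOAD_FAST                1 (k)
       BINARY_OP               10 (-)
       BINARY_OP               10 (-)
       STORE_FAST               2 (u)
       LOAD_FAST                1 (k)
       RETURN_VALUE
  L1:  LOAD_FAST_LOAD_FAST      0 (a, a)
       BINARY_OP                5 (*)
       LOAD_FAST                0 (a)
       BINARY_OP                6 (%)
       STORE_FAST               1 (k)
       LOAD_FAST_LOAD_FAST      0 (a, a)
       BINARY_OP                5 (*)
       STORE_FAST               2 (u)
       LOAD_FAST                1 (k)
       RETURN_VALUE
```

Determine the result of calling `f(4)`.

64

LOAD_FAST a → push 4. Stack: [4]
LOAD_CONST → push 1. Stack: [4, 1]
COMPARE_OP bool(!=) → 4 vs 1 = True. Stack: [True]
POP_JUMP_IF_FALSE → pop True; no jump. Stack: []
LOAD_FAST_LOAD_FAST a,a → push 4,4. Stack: [4, 4]
BINARY_OP * → 4 * 4 = 16. Stack: [16]
LOAD_FAST a → push 4. Stack: [16, 4]
BINARY_OP * → 16 * 4 = 64. Stack: [64]
STORE_FAST k → k=64. Stack: []
LOAD_FAST k → push 64. Stack: [64]
LOAD_CONST → push 4. Stack: [64, 4]
BINARY_OP % → 64 % 4 = 0. Stack: [0]
LOAD_CONST → push 12. Stack: [0, 12]
LOAD_FAST k → push 64. Stack: [0, 12, 64]
BINARY_OP - → 12 - 64 = -52. Stack: [0, -52]
BINARY_OP - → 0 - -52 = 52. Stack: [52]
STORE_FAST u → u=52. Stack: []
LOAD_FAST k → push 64. Stack: [64]
RETURN_VALUE → return 64.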